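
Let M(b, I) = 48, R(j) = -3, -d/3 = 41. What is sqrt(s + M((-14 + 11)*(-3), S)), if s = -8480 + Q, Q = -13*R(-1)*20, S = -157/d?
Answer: 2*I*sqrt(1913) ≈ 87.476*I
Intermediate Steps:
d = -123 (d = -3*41 = -123)
S = 157/123 (S = -157/(-123) = -157*(-1/123) = 157/123 ≈ 1.2764)
Q = 780 (Q = -13*(-3)*20 = 39*20 = 780)
s = -7700 (s = -8480 + 780 = -7700)
sqrt(s + M((-14 + 11)*(-3), S)) = sqrt(-7700 + 48) = sqrt(-7652) = 2*I*sqrt(1913)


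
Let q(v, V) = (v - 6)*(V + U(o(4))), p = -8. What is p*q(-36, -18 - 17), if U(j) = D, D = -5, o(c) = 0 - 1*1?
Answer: -13440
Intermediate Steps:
o(c) = -1 (o(c) = 0 - 1 = -1)
U(j) = -5
q(v, V) = (-6 + v)*(-5 + V) (q(v, V) = (v - 6)*(V - 5) = (-6 + v)*(-5 + V))
p*q(-36, -18 - 17) = -8*(30 - 6*(-18 - 17) - 5*(-36) + (-18 - 17)*(-36)) = -8*(30 - 6*(-35) + 180 - 35*(-36)) = -8*(30 + 210 + 180 + 1260) = -8*1680 = -13440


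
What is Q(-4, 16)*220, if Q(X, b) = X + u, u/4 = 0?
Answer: -880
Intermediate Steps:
u = 0 (u = 4*0 = 0)
Q(X, b) = X (Q(X, b) = X + 0 = X)
Q(-4, 16)*220 = -4*220 = -880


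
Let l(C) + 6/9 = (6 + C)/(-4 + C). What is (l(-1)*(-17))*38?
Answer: 3230/3 ≈ 1076.7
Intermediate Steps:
l(C) = -2/3 + (6 + C)/(-4 + C)
(l(-1)*(-17))*38 = (((26 - 1)/(3*(-4 - 1)))*(-17))*38 = (((1/3)*25/(-5))*(-17))*38 = (((1/3)*(-1/5)*25)*(-17))*38 = -5/3*(-17)*38 = (85/3)*38 = 3230/3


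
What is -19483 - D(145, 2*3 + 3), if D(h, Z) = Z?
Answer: -19492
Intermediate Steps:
-19483 - D(145, 2*3 + 3) = -19483 - (2*3 + 3) = -19483 - (6 + 3) = -19483 - 1*9 = -19483 - 9 = -19492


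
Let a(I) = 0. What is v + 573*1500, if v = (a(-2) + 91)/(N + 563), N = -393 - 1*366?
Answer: 24065987/28 ≈ 8.5950e+5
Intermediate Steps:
N = -759 (N = -393 - 366 = -759)
v = -13/28 (v = (0 + 91)/(-759 + 563) = 91/(-196) = 91*(-1/196) = -13/28 ≈ -0.46429)
v + 573*1500 = -13/28 + 573*1500 = -13/28 + 859500 = 24065987/28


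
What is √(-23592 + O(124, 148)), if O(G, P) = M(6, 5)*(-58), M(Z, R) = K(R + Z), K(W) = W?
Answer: I*√24230 ≈ 155.66*I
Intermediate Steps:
M(Z, R) = R + Z
O(G, P) = -638 (O(G, P) = (5 + 6)*(-58) = 11*(-58) = -638)
√(-23592 + O(124, 148)) = √(-23592 - 638) = √(-24230) = I*√24230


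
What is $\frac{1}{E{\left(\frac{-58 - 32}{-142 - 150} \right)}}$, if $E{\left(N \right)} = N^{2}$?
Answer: $\frac{21316}{2025} \approx 10.526$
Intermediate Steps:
$\frac{1}{E{\left(\frac{-58 - 32}{-142 - 150} \right)}} = \frac{1}{\left(\frac{-58 - 32}{-142 - 150}\right)^{2}} = \frac{1}{\left(- \frac{90}{-292}\right)^{2}} = \frac{1}{\left(\left(-90\right) \left(- \frac{1}{292}\right)\right)^{2}} = \frac{1}{\left(\frac{45}{146}\right)^{2}} = \frac{1}{\frac{2025}{21316}} = \frac{21316}{2025}$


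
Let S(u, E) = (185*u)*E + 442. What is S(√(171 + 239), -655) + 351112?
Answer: 351554 - 121175*√410 ≈ -2.1021e+6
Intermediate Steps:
S(u, E) = 442 + 185*E*u (S(u, E) = 185*E*u + 442 = 442 + 185*E*u)
S(√(171 + 239), -655) + 351112 = (442 + 185*(-655)*√(171 + 239)) + 351112 = (442 + 185*(-655)*√410) + 351112 = (442 - 121175*√410) + 351112 = 351554 - 121175*√410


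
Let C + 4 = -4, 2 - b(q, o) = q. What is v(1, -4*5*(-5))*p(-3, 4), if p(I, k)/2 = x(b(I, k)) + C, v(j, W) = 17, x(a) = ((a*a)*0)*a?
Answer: -272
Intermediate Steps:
b(q, o) = 2 - q
C = -8 (C = -4 - 4 = -8)
x(a) = 0 (x(a) = (a²*0)*a = 0*a = 0)
p(I, k) = -16 (p(I, k) = 2*(0 - 8) = 2*(-8) = -16)
v(1, -4*5*(-5))*p(-3, 4) = 17*(-16) = -272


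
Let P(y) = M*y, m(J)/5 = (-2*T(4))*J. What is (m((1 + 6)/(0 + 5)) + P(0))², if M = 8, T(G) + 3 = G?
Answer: 196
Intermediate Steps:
T(G) = -3 + G
m(J) = -10*J (m(J) = 5*((-2*(-3 + 4))*J) = 5*((-2*1)*J) = 5*(-2*J) = -10*J)
P(y) = 8*y
(m((1 + 6)/(0 + 5)) + P(0))² = (-10*(1 + 6)/(0 + 5) + 8*0)² = (-70/5 + 0)² = (-10*7/5 + 0)² = (-14 + 0)² = (-14)² = 196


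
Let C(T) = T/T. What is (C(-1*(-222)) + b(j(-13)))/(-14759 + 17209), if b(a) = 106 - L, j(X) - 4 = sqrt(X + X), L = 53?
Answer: 27/1225 ≈ 0.022041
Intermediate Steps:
j(X) = 4 + sqrt(2)*sqrt(X) (j(X) = 4 + sqrt(X + X) = 4 + sqrt(2*X) = 4 + sqrt(2)*sqrt(X))
C(T) = 1
b(a) = 53 (b(a) = 106 - 1*53 = 106 - 53 = 53)
(C(-1*(-222)) + b(j(-13)))/(-14759 + 17209) = (1 + 53)/(-14759 + 17209) = 54/2450 = 54*(1/2450) = 27/1225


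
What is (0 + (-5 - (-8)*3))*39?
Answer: 741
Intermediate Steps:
(0 + (-5 - (-8)*3))*39 = (0 + (-5 - 2*(-12)))*39 = (0 + (-5 + 24))*39 = (0 + 19)*39 = 19*39 = 741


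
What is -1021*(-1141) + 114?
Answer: 1165075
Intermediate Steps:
-1021*(-1141) + 114 = 1164961 + 114 = 1165075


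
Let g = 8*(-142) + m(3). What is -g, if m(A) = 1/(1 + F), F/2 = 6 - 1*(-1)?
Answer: 17039/15 ≈ 1135.9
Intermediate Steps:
F = 14 (F = 2*(6 - 1*(-1)) = 2*(6 + 1) = 2*7 = 14)
m(A) = 1/15 (m(A) = 1/(1 + 14) = 1/15)
g = -17039/15 (g = 8*(-142) + 1/15 = -1136 + 1/15 = -17039/15 ≈ -1135.9)
-g = -1*(-17039/15) = 17039/15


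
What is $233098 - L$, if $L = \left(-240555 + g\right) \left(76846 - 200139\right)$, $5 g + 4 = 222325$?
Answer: $- \frac{120881949532}{5} \approx -2.4176 \cdot 10^{10}$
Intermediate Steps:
$g = \frac{222321}{5}$ ($g = - \frac{4}{5} + \frac{1}{5} \cdot 222325 = - \frac{4}{5} + 44465 = \frac{222321}{5} \approx 44464.0$)
$L = \frac{120883115022}{5}$ ($L = \left(-240555 + \frac{222321}{5}\right) \left(76846 - 200139\right) = \left(- \frac{980454}{5}\right) \left(-123293\right) = \frac{120883115022}{5} \approx 2.4177 \cdot 10^{10}$)
$233098 - L = 233098 - \frac{120883115022}{5} = - \frac{120881949532}{5}$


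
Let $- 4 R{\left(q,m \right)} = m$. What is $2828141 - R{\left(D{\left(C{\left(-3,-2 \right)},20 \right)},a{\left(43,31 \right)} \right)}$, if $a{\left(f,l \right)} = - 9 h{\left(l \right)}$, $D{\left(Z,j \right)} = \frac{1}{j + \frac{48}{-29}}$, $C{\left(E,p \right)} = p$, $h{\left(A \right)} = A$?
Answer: $\frac{11312285}{4} \approx 2.8281 \cdot 10^{6}$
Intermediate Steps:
$D{\left(Z,j \right)} = \frac{1}{- \frac{48}{29} + j}$ ($D{\left(Z,j \right)} = \frac{1}{j + 48 \left(- \frac{1}{29}\right)} = \frac{1}{j - \frac{48}{29}} = \frac{1}{- \frac{48}{29} + j}$)
$a{\left(f,l \right)} = - 9 l$
$R{\left(q,m \right)} = - \frac{m}{4}$
$2828141 - R{\left(D{\left(C{\left(-3,-2 \right)},20 \right)},a{\left(43,31 \right)} \right)} = 2828141 - - \frac{\left(-9\right) 31}{4} = 2828141 - \left(- \frac{1}{4}\right) \left(-279\right) = 2828141 - \frac{279}{4} = \frac{11312285}{4}$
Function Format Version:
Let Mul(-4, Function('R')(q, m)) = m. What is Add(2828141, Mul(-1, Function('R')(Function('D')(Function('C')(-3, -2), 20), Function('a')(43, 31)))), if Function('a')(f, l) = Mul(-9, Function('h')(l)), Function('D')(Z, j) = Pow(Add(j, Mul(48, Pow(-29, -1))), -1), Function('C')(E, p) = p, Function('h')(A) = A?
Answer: Rational(11312285, 4) ≈ 2.8281e+6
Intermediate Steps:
Function('D')(Z, j) = Pow(Add(Rational(-48, 29), j), -1) (Function('D')(Z, j) = Pow(Add(j, Mul(48, Rational(-1, 29))), -1) = Pow(Add(j, Rational(-48, 29)), -1) = Pow(Add(Rational(-48, 29), j), -1))
Function('a')(f, l) = Mul(-9, l)
Function('R')(q, m) = Mul(Rational(-1, 4), m)
Add(2828141, Mul(-1, Function('R')(Function('D')(Function('C')(-3, -2), 20), Function('a')(43, 31)))) = Add(2828141, Mul(-1, Mul(Rational(-1, 4), Mul(-9, 31)))) = Add(2828141, Mul(-1, Mul(Rational(-1, 4), -279))) = Add(2828141, Mul(-1, Rational(279, 4))) = Add(2828141, Rational(-279, 4)) = Rational(11312285, 4)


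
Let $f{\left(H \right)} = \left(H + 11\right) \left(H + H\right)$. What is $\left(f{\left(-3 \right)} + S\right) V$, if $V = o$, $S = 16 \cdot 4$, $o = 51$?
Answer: $816$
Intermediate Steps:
$f{\left(H \right)} = 2 H \left(11 + H\right)$ ($f{\left(H \right)} = \left(11 + H\right) 2 H = 2 H \left(11 + H\right)$)
$S = 64$
$V = 51$
$\left(f{\left(-3 \right)} + S\right) V = \left(2 \left(-3\right) \left(11 - 3\right) + 64\right) 51 = \left(2 \left(-3\right) 8 + 64\right) 51 = \left(-48 + 64\right) 51 = 16 \cdot 51 = 816$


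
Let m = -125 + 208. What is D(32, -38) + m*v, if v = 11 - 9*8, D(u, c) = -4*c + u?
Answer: -4879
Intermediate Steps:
D(u, c) = u - 4*c
v = -61 (v = 11 - 72 = -61)
m = 83
D(32, -38) + m*v = (32 - 4*(-38)) + 83*(-61) = (32 + 152) - 5063 = 184 - 5063 = -4879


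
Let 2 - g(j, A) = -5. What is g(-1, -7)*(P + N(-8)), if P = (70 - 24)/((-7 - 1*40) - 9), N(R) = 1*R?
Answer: -247/4 ≈ -61.750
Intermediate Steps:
N(R) = R
g(j, A) = 7 (g(j, A) = 2 - 1*(-5) = 2 + 5 = 7)
P = -23/28 (P = 46/((-7 - 40) - 9) = 46/(-47 - 9) = 46/(-56) = 46*(-1/56) = -23/28 ≈ -0.82143)
g(-1, -7)*(P + N(-8)) = 7*(-23/28 - 8) = 7*(-247/28) = -247/4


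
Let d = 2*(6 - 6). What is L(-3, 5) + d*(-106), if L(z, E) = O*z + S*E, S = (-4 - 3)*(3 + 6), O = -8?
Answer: -291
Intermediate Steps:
d = 0 (d = 2*0 = 0)
S = -63 (S = -7*9 = -63)
L(z, E) = -63*E - 8*z (L(z, E) = -8*z - 63*E = -63*E - 8*z)
L(-3, 5) + d*(-106) = (-63*5 - 8*(-3)) + 0*(-106) = (-315 + 24) + 0 = -291 + 0 = -291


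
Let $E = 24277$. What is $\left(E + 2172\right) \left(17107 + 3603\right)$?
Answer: $547758790$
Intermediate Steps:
$\left(E + 2172\right) \left(17107 + 3603\right) = \left(24277 + 2172\right) \left(17107 + 3603\right) = 26449 \cdot 20710 = 547758790$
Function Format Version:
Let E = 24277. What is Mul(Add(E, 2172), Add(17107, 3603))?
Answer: 547758790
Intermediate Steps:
Mul(Add(E, 2172), Add(17107, 3603)) = Mul(Add(24277, 2172), Add(17107, 3603)) = Mul(26449, 20710) = 547758790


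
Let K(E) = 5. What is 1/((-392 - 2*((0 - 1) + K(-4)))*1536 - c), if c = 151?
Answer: -1/614551 ≈ -1.6272e-6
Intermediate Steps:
1/((-392 - 2*((0 - 1) + K(-4)))*1536 - c) = 1/((-392 - 2*((0 - 1) + 5))*1536 - 1*151) = 1/((-392 - 2*(-1 + 5))*1536 - 151) = 1/((-392 - 2*4)*1536 - 151) = 1/((-392 - 8)*1536 - 151) = 1/(-400*1536 - 151) = 1/(-614400 - 151) = 1/(-614551) = -1/614551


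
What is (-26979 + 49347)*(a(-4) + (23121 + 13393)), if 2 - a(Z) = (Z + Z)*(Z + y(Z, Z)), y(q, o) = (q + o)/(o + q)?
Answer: 816253056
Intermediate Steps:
y(q, o) = 1 (y(q, o) = (o + q)/(o + q) = 1)
a(Z) = 2 - 2*Z*(1 + Z) (a(Z) = 2 - (Z + Z)*(Z + 1) = 2 - 2*Z*(1 + Z))
(-26979 + 49347)*(a(-4) + (23121 + 13393)) = (-26979 + 49347)*((2 - 2*(-4) - 2*(-4)²) + (23121 + 13393)) = 22368*((2 + 8 - 2*16) + 36514) = 22368*((2 + 8 - 32) + 36514) = 22368*(-22 + 36514) = 22368*36492 = 816253056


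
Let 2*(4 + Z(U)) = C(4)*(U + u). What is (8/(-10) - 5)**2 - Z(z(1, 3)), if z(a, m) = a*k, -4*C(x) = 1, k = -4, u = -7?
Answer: 7253/200 ≈ 36.265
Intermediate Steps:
C(x) = -1/4 (C(x) = -1/4*1 = -1/4)
z(a, m) = -4*a (z(a, m) = a*(-4) = -4*a)
Z(U) = -25/8 - U/8 (Z(U) = -4 + (-(U - 7)/4)/2 = -4 + (-(-7 + U)/4)/2 = -4 + (7/4 - U/4)/2 = -4 + (7/8 - U/8) = -25/8 - U/8)
(8/(-10) - 5)**2 - Z(z(1, 3)) = (8/(-10) - 5)**2 - (-25/8 - (-1)/2) = (8*(-1/10) - 5)**2 - (-25/8 - 1/8*(-4)) = (-4/5 - 5)**2 - (-25/8 + 1/2) = (-29/5)**2 - 1*(-21/8) = 841/25 + 21/8 = 7253/200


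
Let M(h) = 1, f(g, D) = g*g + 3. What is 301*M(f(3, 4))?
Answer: 301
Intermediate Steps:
f(g, D) = 3 + g**2 (f(g, D) = g**2 + 3 = 3 + g**2)
301*M(f(3, 4)) = 301*1 = 301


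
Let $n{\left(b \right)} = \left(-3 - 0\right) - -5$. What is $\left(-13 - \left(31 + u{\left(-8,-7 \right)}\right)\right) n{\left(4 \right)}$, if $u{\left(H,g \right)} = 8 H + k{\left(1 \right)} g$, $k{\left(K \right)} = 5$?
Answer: $110$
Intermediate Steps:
$n{\left(b \right)} = 2$ ($n{\left(b \right)} = \left(-3 + 0\right) + 5 = -3 + 5 = 2$)
$u{\left(H,g \right)} = 5 g + 8 H$ ($u{\left(H,g \right)} = 8 H + 5 g = 5 g + 8 H$)
$\left(-13 - \left(31 + u{\left(-8,-7 \right)}\right)\right) n{\left(4 \right)} = \left(-13 - \left(31 - 64 - 35\right)\right) 2 = \left(-13 - -68\right) 2 = \left(-13 + \left(-31 + 99\right)\right) 2 = \left(-13 + 68\right) 2 = 55 \cdot 2 = 110$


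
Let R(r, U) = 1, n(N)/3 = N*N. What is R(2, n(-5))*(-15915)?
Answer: -15915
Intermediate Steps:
n(N) = 3*N**2 (n(N) = 3*(N*N) = 3*N**2)
R(2, n(-5))*(-15915) = 1*(-15915) = -15915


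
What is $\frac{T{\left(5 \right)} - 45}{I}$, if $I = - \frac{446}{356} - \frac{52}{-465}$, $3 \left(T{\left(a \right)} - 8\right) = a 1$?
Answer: $\frac{2924540}{94439} \approx 30.967$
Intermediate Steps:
$T{\left(a \right)} = 8 + \frac{a}{3}$ ($T{\left(a \right)} = 8 + \frac{a 1}{3} = 8 + \frac{a}{3}$)
$I = - \frac{94439}{82770}$ ($I = \left(-446\right) \frac{1}{356} - - \frac{52}{465} = - \frac{223}{178} + \frac{52}{465} = - \frac{94439}{82770} \approx -1.141$)
$\frac{T{\left(5 \right)} - 45}{I} = \frac{\left(8 + \frac{1}{3} \cdot 5\right) - 45}{- \frac{94439}{82770}} = \left(\left(8 + \frac{5}{3}\right) - 45\right) \left(- \frac{82770}{94439}\right) = \left(\frac{29}{3} - 45\right) \left(- \frac{82770}{94439}\right) = \left(- \frac{106}{3}\right) \left(- \frac{82770}{94439}\right) = \frac{2924540}{94439}$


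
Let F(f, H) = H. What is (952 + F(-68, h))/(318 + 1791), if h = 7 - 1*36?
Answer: 923/2109 ≈ 0.43765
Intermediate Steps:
h = -29 (h = 7 - 36 = -29)
(952 + F(-68, h))/(318 + 1791) = (952 - 29)/(318 + 1791) = 923/2109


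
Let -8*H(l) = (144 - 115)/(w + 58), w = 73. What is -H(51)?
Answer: 29/1048 ≈ 0.027672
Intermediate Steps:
H(l) = -29/1048 (H(l) = -(144 - 115)/(8*(73 + 58)) = -29/(8*131) = -⅛*29/131 = -29/1048)
-H(51) = -1*(-29/1048) = 29/1048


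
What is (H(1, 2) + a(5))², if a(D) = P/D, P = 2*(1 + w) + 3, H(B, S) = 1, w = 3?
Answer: 256/25 ≈ 10.240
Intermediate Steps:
P = 11 (P = 2*(1 + 3) + 3 = 2*4 + 3 = 8 + 3 = 11)
a(D) = 11/D
(H(1, 2) + a(5))² = (1 + 11/5)² = (16/5)² = 256/25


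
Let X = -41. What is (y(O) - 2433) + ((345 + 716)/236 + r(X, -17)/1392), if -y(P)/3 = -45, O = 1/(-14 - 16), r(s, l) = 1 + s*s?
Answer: -3245891/1416 ≈ -2292.3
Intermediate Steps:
r(s, l) = 1 + s²
O = -1/30 (O = 1/(-30) = -1/30 ≈ -0.033333)
y(P) = 135 (y(P) = -3*(-45) = 135)
(y(O) - 2433) + ((345 + 716)/236 + r(X, -17)/1392) = (135 - 2433) + ((345 + 716)/236 + (1 + (-41)²)/1392) = -2298 + (1061*(1/236) + (1 + 1681)*(1/1392)) = -2298 + (1061/236 + 1682*(1/1392)) = -2298 + (1061/236 + 29/24) = -2298 + 8077/1416 = -3245891/1416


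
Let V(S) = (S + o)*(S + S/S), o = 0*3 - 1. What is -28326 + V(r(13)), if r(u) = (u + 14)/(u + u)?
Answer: -19148323/676 ≈ -28326.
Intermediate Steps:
o = -1 (o = 0 - 1 = -1)
r(u) = (14 + u)/(2*u) (r(u) = (14 + u)/((2*u)) = (14 + u)*(1/(2*u)) = (14 + u)/(2*u))
V(S) = (1 + S)*(-1 + S) (V(S) = (S - 1)*(S + S/S) = (-1 + S)*(S + 1) = (-1 + S)*(1 + S) = (1 + S)*(-1 + S))
-28326 + V(r(13)) = -28326 + (-1 + ((1/2)*(14 + 13)/13)**2) = -28326 + (-1 + ((1/2)*(1/13)*27)**2) = -28326 + (-1 + (27/26)**2) = -28326 + (-1 + 729/676) = -28326 + 53/676 = -19148323/676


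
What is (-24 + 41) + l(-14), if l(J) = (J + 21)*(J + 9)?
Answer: -18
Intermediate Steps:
l(J) = (9 + J)*(21 + J) (l(J) = (21 + J)*(9 + J) = (9 + J)*(21 + J))
(-24 + 41) + l(-14) = (-24 + 41) + (189 + (-14)² + 30*(-14)) = 17 + (189 + 196 - 420) = 17 - 35 = -18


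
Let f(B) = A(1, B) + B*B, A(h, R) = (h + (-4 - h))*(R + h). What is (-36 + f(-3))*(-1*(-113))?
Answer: -2147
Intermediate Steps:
A(h, R) = -4*R - 4*h (A(h, R) = -4*(R + h) = -4*R - 4*h)
f(B) = -4 + B**2 - 4*B (f(B) = (-4*B - 4*1) + B*B = (-4*B - 4) + B**2 = (-4 - 4*B) + B**2 = -4 + B**2 - 4*B)
(-36 + f(-3))*(-1*(-113)) = (-36 + (-4 + (-3)**2 - 4*(-3)))*(-1*(-113)) = (-36 + (-4 + 9 + 12))*113 = (-36 + 17)*113 = -19*113 = -2147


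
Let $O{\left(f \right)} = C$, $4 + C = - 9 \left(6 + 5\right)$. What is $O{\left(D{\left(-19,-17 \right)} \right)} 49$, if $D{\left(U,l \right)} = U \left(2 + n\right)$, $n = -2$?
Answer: $-5047$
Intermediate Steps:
$D{\left(U,l \right)} = 0$ ($D{\left(U,l \right)} = U \left(2 - 2\right) = U 0 = 0$)
$C = -103$ ($C = -4 - 9 \left(6 + 5\right) = -4 - 99 = -103$)
$O{\left(f \right)} = -103$
$O{\left(D{\left(-19,-17 \right)} \right)} 49 = \left(-103\right) 49 = -5047$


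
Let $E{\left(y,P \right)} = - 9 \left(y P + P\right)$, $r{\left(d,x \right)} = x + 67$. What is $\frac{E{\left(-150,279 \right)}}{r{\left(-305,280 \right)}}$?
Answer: $\frac{374139}{347} \approx 1078.2$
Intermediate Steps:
$r{\left(d,x \right)} = 67 + x$
$E{\left(y,P \right)} = - 9 P - 9 P y$ ($E{\left(y,P \right)} = - 9 \left(P y + P\right) = - 9 \left(P + P y\right) = - 9 P - 9 P y$)
$\frac{E{\left(-150,279 \right)}}{r{\left(-305,280 \right)}} = \frac{\left(-9\right) 279 \left(1 - 150\right)}{67 + 280} = \frac{\left(-9\right) 279 \left(-149\right)}{347} = 374139 \cdot \frac{1}{347} = \frac{374139}{347}$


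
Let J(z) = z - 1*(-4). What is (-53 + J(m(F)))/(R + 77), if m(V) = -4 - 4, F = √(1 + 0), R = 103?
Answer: -19/60 ≈ -0.31667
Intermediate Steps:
F = 1 (F = √1 = 1)
m(V) = -8
J(z) = 4 + z (J(z) = z + 4 = 4 + z)
(-53 + J(m(F)))/(R + 77) = (-53 + (4 - 8))/(103 + 77) = (-53 - 4)/180 = -57*1/180 = -19/60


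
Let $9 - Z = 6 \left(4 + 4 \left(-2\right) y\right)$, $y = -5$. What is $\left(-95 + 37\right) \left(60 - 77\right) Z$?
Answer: $-251430$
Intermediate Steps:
$Z = -255$ ($Z = 9 - 6 \left(4 + 4 \left(-2\right) \left(-5\right)\right) = 9 - 6 \left(4 - -40\right) = 9 - 6 \left(4 + 40\right) = 9 - 6 \cdot 44 = 9 - 264 = -255$)
$\left(-95 + 37\right) \left(60 - 77\right) Z = \left(-95 + 37\right) \left(60 - 77\right) \left(-255\right) = \left(-58\right) \left(-17\right) \left(-255\right) = 986 \left(-255\right) = -251430$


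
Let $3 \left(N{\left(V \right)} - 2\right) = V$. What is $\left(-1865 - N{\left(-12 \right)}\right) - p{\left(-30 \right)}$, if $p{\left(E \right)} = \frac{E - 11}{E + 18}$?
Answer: $- \frac{22397}{12} \approx -1866.4$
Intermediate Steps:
$N{\left(V \right)} = 2 + \frac{V}{3}$
$p{\left(E \right)} = \frac{-11 + E}{18 + E}$
$\left(-1865 - N{\left(-12 \right)}\right) - p{\left(-30 \right)} = \left(-1865 - \left(2 + \frac{1}{3} \left(-12\right)\right)\right) - \frac{-11 - 30}{18 - 30} = \left(-1865 - \left(2 - 4\right)\right) - \frac{1}{-12} \left(-41\right) = \left(-1865 - -2\right) - \left(- \frac{1}{12}\right) \left(-41\right) = \left(-1865 + 2\right) - \frac{41}{12} = -1863 - \frac{41}{12} = - \frac{22397}{12}$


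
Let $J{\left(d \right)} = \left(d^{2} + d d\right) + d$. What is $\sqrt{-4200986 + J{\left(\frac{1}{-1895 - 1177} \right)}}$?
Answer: $\frac{i \sqrt{39645477866494}}{3072} \approx 2049.6 i$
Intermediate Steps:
$J{\left(d \right)} = d + 2 d^{2}$ ($J{\left(d \right)} = \left(d^{2} + d^{2}\right) + d = 2 d^{2} + d = d + 2 d^{2}$)
$\sqrt{-4200986 + J{\left(\frac{1}{-1895 - 1177} \right)}} = \sqrt{-4200986 + \frac{1 + \frac{2}{-1895 - 1177}}{-1895 - 1177}} = \sqrt{-4200986 + \frac{1 + \frac{2}{-3072}}{-3072}} = \sqrt{-4200986 - \frac{1 + 2 \left(- \frac{1}{3072}\right)}{3072}} = \sqrt{-4200986 - \frac{1 - \frac{1}{1536}}{3072}} = \sqrt{-4200986 - \frac{1535}{4718592}} = \sqrt{- \frac{19822738933247}{4718592}} = \frac{i \sqrt{39645477866494}}{3072}$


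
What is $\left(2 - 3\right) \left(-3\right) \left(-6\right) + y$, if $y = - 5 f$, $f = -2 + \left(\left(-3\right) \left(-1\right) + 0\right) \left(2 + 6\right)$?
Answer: $-128$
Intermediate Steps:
$f = 22$ ($f = -2 + \left(3 + 0\right) 8 = -2 + 3 \cdot 8 = -2 + 24 = 22$)
$y = -110$ ($y = \left(-5\right) 22 = -110$)
$\left(2 - 3\right) \left(-3\right) \left(-6\right) + y = \left(2 - 3\right) \left(-3\right) \left(-6\right) - 110 = \left(-1\right) \left(-3\right) \left(-6\right) - 110 = 3 \left(-6\right) - 110 = -18 - 110 = -128$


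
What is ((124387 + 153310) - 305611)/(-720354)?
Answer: 13957/360177 ≈ 0.038750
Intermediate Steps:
((124387 + 153310) - 305611)/(-720354) = (277697 - 305611)*(-1/720354) = -27914*(-1/720354) = 13957/360177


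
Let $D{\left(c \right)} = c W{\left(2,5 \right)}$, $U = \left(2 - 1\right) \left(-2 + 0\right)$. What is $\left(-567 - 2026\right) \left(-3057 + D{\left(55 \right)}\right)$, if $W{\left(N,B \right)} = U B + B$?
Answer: $8639876$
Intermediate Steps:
$U = -2$ ($U = 1 \left(-2\right) = -2$)
$W{\left(N,B \right)} = - B$ ($W{\left(N,B \right)} = - 2 B + B = - B$)
$D{\left(c \right)} = - 5 c$ ($D{\left(c \right)} = c \left(\left(-1\right) 5\right) = c \left(-5\right) = - 5 c$)
$\left(-567 - 2026\right) \left(-3057 + D{\left(55 \right)}\right) = \left(-567 - 2026\right) \left(-3057 - 275\right) = - 2593 \left(-3057 - 275\right) = \left(-2593\right) \left(-3332\right) = 8639876$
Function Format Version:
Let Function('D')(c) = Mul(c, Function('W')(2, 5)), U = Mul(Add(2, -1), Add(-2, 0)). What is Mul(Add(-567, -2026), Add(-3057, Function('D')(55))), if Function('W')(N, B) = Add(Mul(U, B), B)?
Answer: 8639876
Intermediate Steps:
U = -2 (U = Mul(1, -2) = -2)
Function('W')(N, B) = Mul(-1, B) (Function('W')(N, B) = Add(Mul(-2, B), B) = Mul(-1, B))
Function('D')(c) = Mul(-5, c) (Function('D')(c) = Mul(c, Mul(-1, 5)) = Mul(c, -5) = Mul(-5, c))
Mul(Add(-567, -2026), Add(-3057, Function('D')(55))) = Mul(Add(-567, -2026), Add(-3057, Mul(-5, 55))) = Mul(-2593, Add(-3057, -275)) = Mul(-2593, -3332) = 8639876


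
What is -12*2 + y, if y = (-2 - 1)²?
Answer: -15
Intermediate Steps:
y = 9 (y = (-3)² = 9)
-12*2 + y = -12*2 + 9 = -24 + 9 = -15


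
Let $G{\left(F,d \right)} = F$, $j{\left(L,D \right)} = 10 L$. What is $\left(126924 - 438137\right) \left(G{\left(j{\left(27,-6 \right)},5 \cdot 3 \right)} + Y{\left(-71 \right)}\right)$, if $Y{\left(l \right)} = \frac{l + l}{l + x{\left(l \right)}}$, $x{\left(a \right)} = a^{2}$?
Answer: $- \frac{420093091}{5} \approx -8.4019 \cdot 10^{7}$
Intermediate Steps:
$Y{\left(l \right)} = \frac{2 l}{l + l^{2}}$ ($Y{\left(l \right)} = \frac{l + l}{l + l^{2}} = \frac{2 l}{l + l^{2}}$)
$\left(126924 - 438137\right) \left(G{\left(j{\left(27,-6 \right)},5 \cdot 3 \right)} + Y{\left(-71 \right)}\right) = \left(126924 - 438137\right) \left(10 \cdot 27 + \frac{2}{1 - 71}\right) = - 311213 \left(270 + \frac{2}{-70}\right) = - 311213 \left(270 + 2 \left(- \frac{1}{70}\right)\right) = - 311213 \left(270 - \frac{1}{35}\right) = \left(-311213\right) \frac{9449}{35} = - \frac{420093091}{5}$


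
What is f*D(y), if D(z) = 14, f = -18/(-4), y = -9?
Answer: 63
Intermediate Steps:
f = 9/2 (f = -18*(-¼) = 9/2 ≈ 4.5000)
f*D(y) = (9/2)*14 = 63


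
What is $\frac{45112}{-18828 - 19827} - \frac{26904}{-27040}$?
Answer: $- \frac{4496359}{26130780} \approx -0.17207$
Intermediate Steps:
$\frac{45112}{-18828 - 19827} - \frac{26904}{-27040} = \frac{45112}{-38655} - - \frac{3363}{3380} = 45112 \left(- \frac{1}{38655}\right) + \frac{3363}{3380} = - \frac{45112}{38655} + \frac{3363}{3380} = - \frac{4496359}{26130780}$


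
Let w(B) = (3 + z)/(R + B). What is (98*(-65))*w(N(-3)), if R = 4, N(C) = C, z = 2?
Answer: -31850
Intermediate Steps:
w(B) = 5/(4 + B) (w(B) = (3 + 2)/(4 + B) = 5/(4 + B))
(98*(-65))*w(N(-3)) = (98*(-65))*(5/(4 - 3)) = -31850/1 = -31850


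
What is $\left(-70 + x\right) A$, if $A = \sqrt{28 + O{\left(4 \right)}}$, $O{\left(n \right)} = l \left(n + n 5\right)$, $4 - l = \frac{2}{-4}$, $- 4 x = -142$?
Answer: $- 69 \sqrt{34} \approx -402.34$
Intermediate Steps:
$x = \frac{71}{2}$ ($x = \left(- \frac{1}{4}\right) \left(-142\right) = \frac{71}{2} \approx 35.5$)
$l = \frac{9}{2}$ ($l = 4 - \frac{2}{-4} = 4 - 2 \left(- \frac{1}{4}\right) = 4 - - \frac{1}{2} = 4 + \frac{1}{2} = \frac{9}{2} \approx 4.5$)
$O{\left(n \right)} = 27 n$ ($O{\left(n \right)} = \frac{9 \left(n + n 5\right)}{2} = \frac{9 \left(n + 5 n\right)}{2} = \frac{9 \cdot 6 n}{2} = 27 n$)
$A = 2 \sqrt{34}$ ($A = \sqrt{28 + 27 \cdot 4} = \sqrt{28 + 108} = \sqrt{136} = 2 \sqrt{34} \approx 11.662$)
$\left(-70 + x\right) A = \left(-70 + \frac{71}{2}\right) 2 \sqrt{34} = - \frac{69 \cdot 2 \sqrt{34}}{2} = - 69 \sqrt{34}$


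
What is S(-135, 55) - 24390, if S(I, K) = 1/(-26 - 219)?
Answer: -5975551/245 ≈ -24390.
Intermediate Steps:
S(I, K) = -1/245 (S(I, K) = 1/(-245) = -1/245)
S(-135, 55) - 24390 = -1/245 - 24390 = -5975551/245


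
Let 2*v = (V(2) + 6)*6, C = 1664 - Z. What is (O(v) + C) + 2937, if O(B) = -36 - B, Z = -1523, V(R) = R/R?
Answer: 6067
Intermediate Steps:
V(R) = 1
C = 3187 (C = 1664 - 1*(-1523) = 1664 + 1523 = 3187)
v = 21 (v = ((1 + 6)*6)/2 = (7*6)/2 = (½)*42 = 21)
(O(v) + C) + 2937 = ((-36 - 1*21) + 3187) + 2937 = ((-36 - 21) + 3187) + 2937 = (-57 + 3187) + 2937 = 3130 + 2937 = 6067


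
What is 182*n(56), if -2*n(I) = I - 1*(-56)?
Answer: -10192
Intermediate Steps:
n(I) = -28 - I/2 (n(I) = -(I - 1*(-56))/2 = -(I + 56)/2 = -(56 + I)/2 = -28 - I/2)
182*n(56) = 182*(-28 - 1/2*56) = 182*(-28 - 28) = 182*(-56) = -10192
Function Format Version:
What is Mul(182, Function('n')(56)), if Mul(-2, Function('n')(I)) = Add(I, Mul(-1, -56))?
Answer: -10192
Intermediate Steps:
Function('n')(I) = Add(-28, Mul(Rational(-1, 2), I)) (Function('n')(I) = Mul(Rational(-1, 2), Add(I, Mul(-1, -56))) = Mul(Rational(-1, 2), Add(I, 56)) = Mul(Rational(-1, 2), Add(56, I)) = Add(-28, Mul(Rational(-1, 2), I)))
Mul(182, Function('n')(56)) = Mul(182, Add(-28, Mul(Rational(-1, 2), 56))) = Mul(182, Add(-28, -28)) = Mul(182, -56) = -10192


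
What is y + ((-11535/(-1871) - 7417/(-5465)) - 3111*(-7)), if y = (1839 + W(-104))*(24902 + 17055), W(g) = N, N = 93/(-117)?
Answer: 30764482453347793/398775585 ≈ 7.7147e+7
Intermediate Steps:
N = -31/39 (N = 93*(-1/117) = -31/39 ≈ -0.79487)
W(g) = -31/39
y = 3007897330/39 (y = (1839 - 31/39)*(24902 + 17055) = (71690/39)*41957 = 3007897330/39 ≈ 7.7126e+7)
y + ((-11535/(-1871) - 7417/(-5465)) - 3111*(-7)) = 3007897330/39 + ((-11535/(-1871) - 7417/(-5465)) - 3111*(-7)) = 3007897330/39 + ((-11535*(-1/1871) - 7417*(-1/5465)) - 1*(-21777)) = 3007897330/39 + ((11535/1871 + 7417/5465) + 21777) = 3007897330/39 + (76915982/10225015 + 21777) = 3007897330/39 + 222747067637/10225015 = 30764482453347793/398775585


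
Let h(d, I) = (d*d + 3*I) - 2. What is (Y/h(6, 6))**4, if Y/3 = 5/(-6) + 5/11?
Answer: 390625/1712789917696 ≈ 2.2806e-7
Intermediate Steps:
Y = -25/22 (Y = 3*(5/(-6) + 5/11) = 3*(5*(-1/6) + 5*(1/11)) = 3*(-5/6 + 5/11) = 3*(-25/66) = -25/22 ≈ -1.1364)
h(d, I) = -2 + d**2 + 3*I (h(d, I) = (d**2 + 3*I) - 2 = -2 + d**2 + 3*I)
(Y/h(6, 6))**4 = (-25/(22*(-2 + 6**2 + 3*6)))**4 = (-25/(22*(-2 + 36 + 18)))**4 = (-25/22/52)**4 = (-25/22*1/52)**4 = (-25/1144)**4 = 390625/1712789917696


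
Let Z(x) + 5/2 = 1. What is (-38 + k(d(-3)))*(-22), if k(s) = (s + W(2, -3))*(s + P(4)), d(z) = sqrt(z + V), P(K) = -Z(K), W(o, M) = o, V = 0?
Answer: 836 - 77*I*sqrt(3) ≈ 836.0 - 133.37*I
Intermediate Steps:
Z(x) = -3/2 (Z(x) = -5/2 + 1 = -3/2)
P(K) = 3/2 (P(K) = -1*(-3/2) = 3/2)
d(z) = sqrt(z) (d(z) = sqrt(z + 0) = sqrt(z))
k(s) = (2 + s)*(3/2 + s) (k(s) = (s + 2)*(s + 3/2) = (2 + s)*(3/2 + s))
(-38 + k(d(-3)))*(-22) = (-38 + (3 + (sqrt(-3))**2 + 7*sqrt(-3)/2))*(-22) = (-38 + (3 + (I*sqrt(3))**2 + 7*(I*sqrt(3))/2))*(-22) = (-38 + (3 - 3 + 7*I*sqrt(3)/2))*(-22) = (-38 + 7*I*sqrt(3)/2)*(-22) = 836 - 77*I*sqrt(3)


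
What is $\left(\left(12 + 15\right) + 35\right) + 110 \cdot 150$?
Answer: $16562$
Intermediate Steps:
$\left(\left(12 + 15\right) + 35\right) + 110 \cdot 150 = \left(27 + 35\right) + 16500 = 62 + 16500 = 16562$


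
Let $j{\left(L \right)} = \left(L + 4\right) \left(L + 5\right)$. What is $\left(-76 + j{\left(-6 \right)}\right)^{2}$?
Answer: $5476$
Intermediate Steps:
$j{\left(L \right)} = \left(4 + L\right) \left(5 + L\right)$
$\left(-76 + j{\left(-6 \right)}\right)^{2} = \left(-76 + \left(20 + \left(-6\right)^{2} + 9 \left(-6\right)\right)\right)^{2} = \left(-76 + \left(20 + 36 - 54\right)\right)^{2} = \left(-76 + 2\right)^{2} = \left(-74\right)^{2} = 5476$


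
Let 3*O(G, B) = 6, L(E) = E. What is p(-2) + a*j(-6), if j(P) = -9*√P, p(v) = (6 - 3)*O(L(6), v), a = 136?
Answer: 6 - 1224*I*√6 ≈ 6.0 - 2998.2*I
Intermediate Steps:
O(G, B) = 2 (O(G, B) = (⅓)*6 = 2)
p(v) = 6 (p(v) = (6 - 3)*2 = 3*2 = 6)
p(-2) + a*j(-6) = 6 + 136*(-9*I*√6) = 6 - 1224*I*√6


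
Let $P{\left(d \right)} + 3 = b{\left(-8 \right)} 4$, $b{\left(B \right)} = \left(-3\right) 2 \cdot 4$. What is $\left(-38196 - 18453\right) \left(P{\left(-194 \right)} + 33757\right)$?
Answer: $-1906692042$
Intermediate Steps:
$b{\left(B \right)} = -24$ ($b{\left(B \right)} = \left(-6\right) 4 = -24$)
$P{\left(d \right)} = -99$ ($P{\left(d \right)} = -3 - 96 = -99$)
$\left(-38196 - 18453\right) \left(P{\left(-194 \right)} + 33757\right) = \left(-38196 - 18453\right) \left(-99 + 33757\right) = \left(-56649\right) 33658 = -1906692042$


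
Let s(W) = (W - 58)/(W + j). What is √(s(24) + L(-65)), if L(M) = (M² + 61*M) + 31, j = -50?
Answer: 10*√494/13 ≈ 17.097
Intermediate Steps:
L(M) = 31 + M² + 61*M
s(W) = (-58 + W)/(-50 + W) (s(W) = (W - 58)/(W - 50) = (-58 + W)/(-50 + W))
√(s(24) + L(-65)) = √((-58 + 24)/(-50 + 24) + (31 + (-65)² + 61*(-65))) = √(-34/(-26) + (31 + 4225 - 3965)) = √(-1/26*(-34) + 291) = √(17/13 + 291) = √(3800/13) = 10*√494/13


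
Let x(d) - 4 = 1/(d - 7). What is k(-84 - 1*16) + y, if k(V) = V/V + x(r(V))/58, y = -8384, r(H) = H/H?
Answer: -2917261/348 ≈ -8382.9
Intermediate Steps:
r(H) = 1
x(d) = 4 + 1/(-7 + d) (x(d) = 4 + 1/(d - 7) = 4 + 1/(-7 + d))
k(V) = 371/348 (k(V) = V/V + ((-27 + 4*1)/(-7 + 1))/58 = 1 + ((-27 + 4)/(-6))*(1/58) = 1 - ⅙*(-23)*(1/58) = 1 + (23/6)*(1/58) = 1 + 23/348 = 371/348)
k(-84 - 1*16) + y = 371/348 - 8384 = -2917261/348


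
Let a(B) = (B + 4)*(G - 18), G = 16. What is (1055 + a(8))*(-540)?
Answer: -556740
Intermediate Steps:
a(B) = -8 - 2*B (a(B) = (B + 4)*(16 - 18) = (4 + B)*(-2) = -8 - 2*B)
(1055 + a(8))*(-540) = (1055 + (-8 - 2*8))*(-540) = (1055 + (-8 - 16))*(-540) = (1055 - 24)*(-540) = 1031*(-540) = -556740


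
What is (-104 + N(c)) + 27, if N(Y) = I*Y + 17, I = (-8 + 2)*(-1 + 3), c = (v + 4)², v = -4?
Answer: -60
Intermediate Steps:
c = 0 (c = (-4 + 4)² = 0² = 0)
I = -12 (I = -6*2 = -12)
N(Y) = 17 - 12*Y (N(Y) = -12*Y + 17 = 17 - 12*Y)
(-104 + N(c)) + 27 = (-104 + (17 - 12*0)) + 27 = (-104 + (17 + 0)) + 27 = (-104 + 17) + 27 = -87 + 27 = -60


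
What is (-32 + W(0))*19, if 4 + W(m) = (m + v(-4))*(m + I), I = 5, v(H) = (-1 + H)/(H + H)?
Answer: -4997/8 ≈ -624.63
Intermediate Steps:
v(H) = (-1 + H)/(2*H) (v(H) = (-1 + H)/((2*H)) = (-1 + H)*(1/(2*H)) = (-1 + H)/(2*H))
W(m) = -4 + (5 + m)*(5/8 + m) (W(m) = -4 + (m + (1/2)*(-1 - 4)/(-4))*(m + 5) = -4 + (m + (1/2)*(-1/4)*(-5))*(5 + m) = -4 + (m + 5/8)*(5 + m) = -4 + (5/8 + m)*(5 + m) = -4 + (5 + m)*(5/8 + m))
(-32 + W(0))*19 = (-32 + (-7/8 + 0**2 + (45/8)*0))*19 = (-32 + (-7/8 + 0 + 0))*19 = (-32 - 7/8)*19 = -263/8*19 = -4997/8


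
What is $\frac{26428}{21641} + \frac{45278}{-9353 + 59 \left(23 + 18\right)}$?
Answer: $- \frac{398304723}{75029347} \approx -5.3087$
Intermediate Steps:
$\frac{26428}{21641} + \frac{45278}{-9353 + 59 \left(23 + 18\right)} = 26428 \cdot \frac{1}{21641} + \frac{45278}{-9353 + 59 \cdot 41} = \frac{26428}{21641} + \frac{45278}{-9353 + 2419} = \frac{26428}{21641} + \frac{45278}{-6934} = \frac{26428}{21641} + 45278 \left(- \frac{1}{6934}\right) = \frac{26428}{21641} - \frac{22639}{3467} = - \frac{398304723}{75029347}$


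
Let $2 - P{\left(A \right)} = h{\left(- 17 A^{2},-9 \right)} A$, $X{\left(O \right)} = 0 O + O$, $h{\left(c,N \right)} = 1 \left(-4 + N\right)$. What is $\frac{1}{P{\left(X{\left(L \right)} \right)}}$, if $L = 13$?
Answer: $\frac{1}{171} \approx 0.005848$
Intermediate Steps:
$h{\left(c,N \right)} = -4 + N$
$X{\left(O \right)} = O$ ($X{\left(O \right)} = 0 + O = O$)
$P{\left(A \right)} = 2 + 13 A$ ($P{\left(A \right)} = 2 - \left(-4 - 9\right) A = 2 - - 13 A = 2 + 13 A$)
$\frac{1}{P{\left(X{\left(L \right)} \right)}} = \frac{1}{2 + 13 \cdot 13} = \frac{1}{2 + 169} = \frac{1}{171}$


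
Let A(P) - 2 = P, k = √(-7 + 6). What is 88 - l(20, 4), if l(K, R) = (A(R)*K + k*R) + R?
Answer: -36 - 4*I ≈ -36.0 - 4.0*I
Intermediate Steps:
k = I (k = √(-1) = I ≈ 1.0*I)
A(P) = 2 + P
l(K, R) = R + I*R + K*(2 + R) (l(K, R) = ((2 + R)*K + I*R) + R = (K*(2 + R) + I*R) + R = (I*R + K*(2 + R)) + R = R + I*R + K*(2 + R))
88 - l(20, 4) = 88 - (4 + I*4 + 20*(2 + 4)) = 88 - (4 + 4*I + 20*6) = 88 - (4 + 4*I + 120) = 88 - (124 + 4*I) = 88 + (-124 - 4*I) = -36 - 4*I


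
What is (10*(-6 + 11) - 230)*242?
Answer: -43560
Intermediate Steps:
(10*(-6 + 11) - 230)*242 = (10*5 - 230)*242 = (50 - 230)*242 = -180*242 = -43560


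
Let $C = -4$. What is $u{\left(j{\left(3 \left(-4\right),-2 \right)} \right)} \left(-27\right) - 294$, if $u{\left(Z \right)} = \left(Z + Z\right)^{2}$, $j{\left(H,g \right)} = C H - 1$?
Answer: $-238866$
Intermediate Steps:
$j{\left(H,g \right)} = -1 - 4 H$ ($j{\left(H,g \right)} = - 4 H - 1 = -1 - 4 H$)
$u{\left(Z \right)} = 4 Z^{2}$ ($u{\left(Z \right)} = \left(2 Z\right)^{2} = 4 Z^{2}$)
$u{\left(j{\left(3 \left(-4\right),-2 \right)} \right)} \left(-27\right) - 294 = 4 \left(-1 - 4 \cdot 3 \left(-4\right)\right)^{2} \left(-27\right) - 294 = 4 \left(-1 - -48\right)^{2} \left(-27\right) - 294 = 4 \left(-1 + 48\right)^{2} \left(-27\right) - 294 = 4 \cdot 47^{2} \left(-27\right) - 294 = 4 \cdot 2209 \left(-27\right) - 294 = 8836 \left(-27\right) - 294 = -238572 - 294 = -238866$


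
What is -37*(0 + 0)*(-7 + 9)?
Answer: 0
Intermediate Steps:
-37*(0 + 0)*(-7 + 9) = -0*2 = -37*0 = 0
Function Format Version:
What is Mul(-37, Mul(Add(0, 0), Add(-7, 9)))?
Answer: 0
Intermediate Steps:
Mul(-37, Mul(Add(0, 0), Add(-7, 9))) = Mul(-37, Mul(0, 2)) = Mul(-37, 0) = 0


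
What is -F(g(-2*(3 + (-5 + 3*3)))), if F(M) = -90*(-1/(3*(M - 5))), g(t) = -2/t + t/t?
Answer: 70/9 ≈ 7.7778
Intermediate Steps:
g(t) = 1 - 2/t (g(t) = -2/t + 1 = 1 - 2/t)
F(M) = -90/(15 - 3*M) (F(M) = -90*(-1/(3*(-5 + M))) = -90/(15 - 3*M))
-F(g(-2*(3 + (-5 + 3*3)))) = -30/(-5 + (-2 - 2*(3 + (-5 + 3*3)))/((-2*(3 + (-5 + 3*3))))) = -30/(-5 + (-2 - 2*(3 + (-5 + 9)))/((-2*(3 + (-5 + 9))))) = -30/(-5 + (-2 - 2*(3 + 4))/((-2*(3 + 4)))) = -30/(-5 + (-2 - 2*7)/((-2*7))) = -30/(-5 + (-2 - 14)/(-14)) = -30/(-5 - 1/14*(-16)) = -30/(-5 + 8/7) = -30/(-27/7) = -30*(-7)/27 = -1*(-70/9) = 70/9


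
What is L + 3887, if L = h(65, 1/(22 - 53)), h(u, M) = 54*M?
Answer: 120443/31 ≈ 3885.3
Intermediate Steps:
L = -54/31 (L = 54/(22 - 53) = 54/(-31) = 54*(-1/31) = -54/31 ≈ -1.7419)
L + 3887 = -54/31 + 3887 = 120443/31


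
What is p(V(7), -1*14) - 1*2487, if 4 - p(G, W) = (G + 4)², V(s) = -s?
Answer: -2492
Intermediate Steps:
p(G, W) = 4 - (4 + G)² (p(G, W) = 4 - (G + 4)² = 4 - (4 + G)²)
p(V(7), -1*14) - 1*2487 = (4 - (4 - 1*7)²) - 1*2487 = (4 - (4 - 7)²) - 2487 = (4 - 1*(-3)²) - 2487 = (4 - 1*9) - 2487 = (4 - 9) - 2487 = -5 - 2487 = -2492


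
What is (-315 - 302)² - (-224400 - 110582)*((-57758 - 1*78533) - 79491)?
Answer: -72282705235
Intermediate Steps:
(-315 - 302)² - (-224400 - 110582)*((-57758 - 1*78533) - 79491) = (-617)² - (-334982)*((-57758 - 78533) - 79491) = 380689 - (-334982)*(-136291 - 79491) = 380689 - (-334982)*(-215782) = 380689 - 1*72283085924 = 380689 - 72283085924 = -72282705235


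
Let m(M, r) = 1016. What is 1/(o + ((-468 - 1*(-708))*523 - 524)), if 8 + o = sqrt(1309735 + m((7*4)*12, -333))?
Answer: 124988/15620689393 - 3*sqrt(145639)/15620689393 ≈ 7.9281e-6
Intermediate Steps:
o = -8 + 3*sqrt(145639) (o = -8 + sqrt(1309735 + 1016) = -8 + sqrt(1310751) = -8 + 3*sqrt(145639) ≈ 1136.9)
1/(o + ((-468 - 1*(-708))*523 - 524)) = 1/((-8 + 3*sqrt(145639)) + ((-468 - 1*(-708))*523 - 524)) = 1/((-8 + 3*sqrt(145639)) + ((-468 + 708)*523 - 524)) = 1/((-8 + 3*sqrt(145639)) + (240*523 - 524)) = 1/((-8 + 3*sqrt(145639)) + (125520 - 524)) = 1/((-8 + 3*sqrt(145639)) + 124996) = 1/(124988 + 3*sqrt(145639))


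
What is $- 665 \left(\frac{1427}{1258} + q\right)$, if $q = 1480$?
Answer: $- \frac{1239072555}{1258} \approx -9.8495 \cdot 10^{5}$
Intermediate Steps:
$- 665 \left(\frac{1427}{1258} + q\right) = - 665 \left(\frac{1427}{1258} + 1480\right) = \left(-665\right) \frac{1863267}{1258} = - \frac{1239072555}{1258}$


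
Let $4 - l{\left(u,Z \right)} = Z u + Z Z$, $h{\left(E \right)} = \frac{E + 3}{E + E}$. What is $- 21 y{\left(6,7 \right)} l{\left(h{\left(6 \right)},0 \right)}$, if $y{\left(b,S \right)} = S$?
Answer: $-588$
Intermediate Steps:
$h{\left(E \right)} = \frac{3 + E}{2 E}$
$l{\left(u,Z \right)} = 4 - Z^{2} - Z u$ ($l{\left(u,Z \right)} = 4 - \left(Z u + Z Z\right) = 4 - \left(Z u + Z^{2}\right) = 4 - \left(Z^{2} + Z u\right) = 4 - Z^{2} - Z u$)
$- 21 y{\left(6,7 \right)} l{\left(h{\left(6 \right)},0 \right)} = \left(-21\right) 7 \left(4 - 0^{2} - 0 \frac{3 + 6}{2 \cdot 6}\right) = - 147 \left(4 - 0 - 0 \cdot \frac{1}{2} \cdot \frac{1}{6} \cdot 9\right) = - 147 \left(4 + 0 - 0 \cdot \frac{3}{4}\right) = - 147 \left(4 + 0 + 0\right) = \left(-147\right) 4 = -588$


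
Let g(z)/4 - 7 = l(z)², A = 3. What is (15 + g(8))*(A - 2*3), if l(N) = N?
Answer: -897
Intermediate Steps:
g(z) = 28 + 4*z²
(15 + g(8))*(A - 2*3) = (15 + (28 + 4*8²))*(3 - 2*3) = (15 + (28 + 4*64))*(3 - 6) = (15 + (28 + 256))*(-3) = (15 + 284)*(-3) = 299*(-3) = -897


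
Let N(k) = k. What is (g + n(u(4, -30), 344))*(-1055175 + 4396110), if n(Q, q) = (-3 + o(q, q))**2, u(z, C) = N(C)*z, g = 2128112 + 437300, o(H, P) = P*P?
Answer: 46790677687461435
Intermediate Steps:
o(H, P) = P**2
g = 2565412
u(z, C) = C*z
n(Q, q) = (-3 + q**2)**2
(g + n(u(4, -30), 344))*(-1055175 + 4396110) = (2565412 + (-3 + 344**2)**2)*(-1055175 + 4396110) = (2565412 + (-3 + 118336)**2)*3340935 = (2565412 + 118333**2)*3340935 = (2565412 + 14002698889)*3340935 = 14005264301*3340935 = 46790677687461435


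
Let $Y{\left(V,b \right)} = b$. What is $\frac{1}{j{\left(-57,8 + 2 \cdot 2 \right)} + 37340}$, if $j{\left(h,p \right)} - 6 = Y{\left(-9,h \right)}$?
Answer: $\frac{1}{37289} \approx 2.6818 \cdot 10^{-5}$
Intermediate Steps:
$j{\left(h,p \right)} = 6 + h$
$\frac{1}{j{\left(-57,8 + 2 \cdot 2 \right)} + 37340} = \frac{1}{\left(6 - 57\right) + 37340} = \frac{1}{-51 + 37340} = \frac{1}{37289}$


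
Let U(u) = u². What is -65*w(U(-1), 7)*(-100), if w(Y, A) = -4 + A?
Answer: 19500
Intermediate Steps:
-65*w(U(-1), 7)*(-100) = -65*(-4 + 7)*(-100) = -65*3*(-100) = -195*(-100) = 19500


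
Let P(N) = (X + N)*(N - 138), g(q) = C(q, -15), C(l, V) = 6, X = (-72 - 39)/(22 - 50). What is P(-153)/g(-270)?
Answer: 404781/56 ≈ 7228.2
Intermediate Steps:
X = 111/28 (X = -111/(-28) = -111*(-1/28) = 111/28 ≈ 3.9643)
g(q) = 6
P(N) = (-138 + N)*(111/28 + N) (P(N) = (111/28 + N)*(N - 138) = (111/28 + N)*(-138 + N) = (-138 + N)*(111/28 + N))
P(-153)/g(-270) = (-7659/14 + (-153)² - 3753/28*(-153))/6 = (-7659/14 + 23409 + 574209/28)*(⅙) = (1214343/28)*(⅙) = 404781/56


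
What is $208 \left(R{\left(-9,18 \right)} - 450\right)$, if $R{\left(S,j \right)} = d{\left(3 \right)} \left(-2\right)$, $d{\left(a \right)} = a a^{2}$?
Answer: $-104832$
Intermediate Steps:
$d{\left(a \right)} = a^{3}$
$R{\left(S,j \right)} = -54$ ($R{\left(S,j \right)} = 3^{3} \left(-2\right) = 27 \left(-2\right) = -54$)
$208 \left(R{\left(-9,18 \right)} - 450\right) = 208 \left(-54 - 450\right) = 208 \left(-504\right) = -104832$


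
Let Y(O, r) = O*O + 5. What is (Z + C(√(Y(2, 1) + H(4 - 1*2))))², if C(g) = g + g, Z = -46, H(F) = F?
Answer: 2160 - 184*√11 ≈ 1549.7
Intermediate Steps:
Y(O, r) = 5 + O² (Y(O, r) = O² + 5 = 5 + O²)
C(g) = 2*g
(Z + C(√(Y(2, 1) + H(4 - 1*2))))² = (-46 + 2*√((5 + 2²) + (4 - 1*2)))² = (-46 + 2*√((5 + 4) + (4 - 2)))² = (-46 + 2*√(9 + 2))² = (-46 + 2*√11)²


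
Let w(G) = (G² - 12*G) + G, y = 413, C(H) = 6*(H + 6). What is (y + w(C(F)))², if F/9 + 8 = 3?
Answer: 3334254049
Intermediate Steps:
F = -45 (F = -72 + 9*3 = -72 + 27 = -45)
C(H) = 36 + 6*H (C(H) = 6*(6 + H) = 36 + 6*H)
w(G) = G² - 11*G
(y + w(C(F)))² = (413 + (36 + 6*(-45))*(-11 + (36 + 6*(-45))))² = (413 + (36 - 270)*(-11 + (36 - 270)))² = (413 - 234*(-11 - 234))² = (413 - 234*(-245))² = (413 + 57330)² = 57743² = 3334254049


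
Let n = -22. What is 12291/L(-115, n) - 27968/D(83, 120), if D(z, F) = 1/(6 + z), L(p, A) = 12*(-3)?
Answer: -29873921/12 ≈ -2.4895e+6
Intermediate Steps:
L(p, A) = -36
12291/L(-115, n) - 27968/D(83, 120) = 12291/(-36) - 27968/(1/(6 + 83)) = 12291*(-1/36) - 27968/(1/89) = -4097/12 - 27968/1/89 = -4097/12 - 27968*89 = -4097/12 - 2489152 = -29873921/12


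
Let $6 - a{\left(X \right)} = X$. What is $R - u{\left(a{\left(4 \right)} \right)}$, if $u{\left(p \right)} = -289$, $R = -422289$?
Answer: $-422000$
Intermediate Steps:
$a{\left(X \right)} = 6 - X$
$R - u{\left(a{\left(4 \right)} \right)} = -422289 - -289 = -422289 + 289 = -422000$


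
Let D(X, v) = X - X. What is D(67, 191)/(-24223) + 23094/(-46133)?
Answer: -23094/46133 ≈ -0.50060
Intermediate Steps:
D(X, v) = 0
D(67, 191)/(-24223) + 23094/(-46133) = 0/(-24223) + 23094/(-46133) = 0*(-1/24223) + 23094*(-1/46133) = 0 - 23094/46133 = -23094/46133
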